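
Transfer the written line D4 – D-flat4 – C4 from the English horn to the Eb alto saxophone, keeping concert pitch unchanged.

E4 Eb4 D4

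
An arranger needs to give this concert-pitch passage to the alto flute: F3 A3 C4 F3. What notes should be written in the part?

Bb3 D4 F4 Bb3

Written C4 sounds as G3 on the alto flute, so concert pitches are written a perfect fourth up.
F3 gives Bb3
A3 gives D4
C4 gives F4
F3 gives Bb3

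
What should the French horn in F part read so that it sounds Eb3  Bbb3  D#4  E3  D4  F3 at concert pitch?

Written C4 sounds as F3 on the French horn in F, so concert pitches are written a perfect fifth up.
Eb3 → Bb3
Bbb3 → Fb4
D#4 → A#4
E3 → B3
D4 → A4
F3 → C4

Bb3 Fb4 A#4 B3 A4 C4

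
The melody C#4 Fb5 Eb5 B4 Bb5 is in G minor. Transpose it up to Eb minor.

A4 Dbb6 Cb6 G5 Gb6

G minor to Eb minor up is a minor sixth, so every note moves up by that interval.
C#4 becomes A4
Fb5 becomes Dbb6
Eb5 becomes Cb6
B4 becomes G5
Bb5 becomes Gb6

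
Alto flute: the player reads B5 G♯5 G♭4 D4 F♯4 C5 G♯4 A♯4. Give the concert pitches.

F#5 D#5 Db4 A3 C#4 G4 D#4 E#4

Written C4 on the alto flute sounds as G3, a perfect fourth lower; apply that shift to every note.
B5 -> F#5
G#5 -> D#5
Gb4 -> Db4
D4 -> A3
F#4 -> C#4
C5 -> G4
G#4 -> D#4
A#4 -> E#4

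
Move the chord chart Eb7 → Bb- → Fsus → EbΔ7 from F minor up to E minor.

D7 A- Esus DΔ7

F minor up to E minor is a major seventh; each chord root moves by that interval while the quality stays the same.
Eb7: root Eb up a major seventh → D, giving D7.
Bb-: root Bb up a major seventh → A, giving A-.
Fsus: root F up a major seventh → E, giving Esus.
EbΔ7: root Eb up a major seventh → D, giving DΔ7.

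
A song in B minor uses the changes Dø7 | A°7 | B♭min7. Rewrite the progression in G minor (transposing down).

Bbø7 F°7 Gbmin7

B minor down to G minor is a major third; each chord root moves by that interval while the quality stays the same.
Dø7: root D down a major third → Bb, giving Bbø7.
A°7: root A down a major third → F, giving F°7.
B♭min7: root B♭ down a major third → Gb, giving Gbmin7.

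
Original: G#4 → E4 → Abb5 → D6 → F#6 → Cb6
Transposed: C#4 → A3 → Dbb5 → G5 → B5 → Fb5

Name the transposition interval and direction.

down a perfect fifth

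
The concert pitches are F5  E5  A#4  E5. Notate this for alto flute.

Bb5 A5 D#5 A5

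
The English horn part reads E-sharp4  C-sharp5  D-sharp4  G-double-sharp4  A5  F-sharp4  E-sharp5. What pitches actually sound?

A#3 F#4 G#3 C##4 D5 B3 A#4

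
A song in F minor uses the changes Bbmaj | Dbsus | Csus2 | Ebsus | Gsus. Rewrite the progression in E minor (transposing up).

F minor up to E minor is a major seventh; each chord root moves by that interval while the quality stays the same.
Bbmaj: root Bb up a major seventh → A, giving Amaj.
Dbsus: root Db up a major seventh → C, giving Csus.
Csus2: root C up a major seventh → B, giving Bsus2.
Ebsus: root Eb up a major seventh → D, giving Dsus.
Gsus: root G up a major seventh → F#, giving F#sus.

Amaj Csus Bsus2 Dsus F#sus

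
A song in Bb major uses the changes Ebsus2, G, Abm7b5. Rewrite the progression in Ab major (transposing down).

Bb major down to Ab major is a major second; each chord root moves by that interval while the quality stays the same.
Ebsus2: root Eb down a major second → Db, giving Dbsus2.
G: root G down a major second → F, giving F.
Abm7b5: root Ab down a major second → Gb, giving Gbm7b5.

Dbsus2 F Gbm7b5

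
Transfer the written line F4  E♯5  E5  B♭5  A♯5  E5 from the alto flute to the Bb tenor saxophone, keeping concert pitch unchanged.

D5 C##6 C#6 G6 F##6 C#6

First find concert pitch: the alto flute sounds a perfect fourth below written, so F4 E♯5 E5 B♭5 A♯5 E5 sounds C4 B#4 B4 F5 E#5 B4.
Then write for Bb tenor saxophone: it sounds a major ninth below written, so the part must be a major ninth above concert.
C4 → D5
B#4 → C##6
B4 → C#6
F5 → G6
E#5 → F##6
B4 → C#6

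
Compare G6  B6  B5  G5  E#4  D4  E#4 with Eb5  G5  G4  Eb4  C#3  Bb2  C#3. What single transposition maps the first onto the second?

down a major tenth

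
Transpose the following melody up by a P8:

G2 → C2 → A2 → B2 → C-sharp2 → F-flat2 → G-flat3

G3 C3 A3 B3 C#3 Fb3 Gb4

A perfect octave up from G2 gives G3.
A perfect octave up from C2 gives C3.
A2: an octave up reaches A, and 12 semitones makes it A3.
B2 up a perfect octave is B3.
A perfect octave up from C#2 gives C#3.
A perfect octave up from Fb2 gives Fb3.
Gb3 up a perfect octave is Gb4.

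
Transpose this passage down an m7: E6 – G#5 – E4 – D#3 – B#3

F#5 A#4 F#3 E#2 C##3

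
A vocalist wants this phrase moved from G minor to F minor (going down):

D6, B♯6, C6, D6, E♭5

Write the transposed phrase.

C6 A#6 Bb5 C6 Db5

From G down to F is a major second; apply that to each pitch.
D6 gives C6
B#6 gives A#6
C6 gives Bb5
D6 gives C6
Eb5 gives Db5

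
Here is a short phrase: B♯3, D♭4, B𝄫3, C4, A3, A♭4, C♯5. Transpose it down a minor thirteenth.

B#3 → D##2
Db4 → F2
Bbb3 → Db2
C4 → E2
A3 → C#2
Ab4 → C3
C#5 → E#3

D##2 F2 Db2 E2 C#2 C3 E#3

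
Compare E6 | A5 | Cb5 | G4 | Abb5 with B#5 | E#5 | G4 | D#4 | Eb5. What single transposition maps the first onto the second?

From E6 to B#5 is 4 letter names — a fourth of some quality.
B#5 to E6 is 4 semitones, which makes it a diminished fourth; the second version is lower, so the direction is down.
Checking another pair — Abb5 → Eb5 — gives the same interval.

down a diminished fourth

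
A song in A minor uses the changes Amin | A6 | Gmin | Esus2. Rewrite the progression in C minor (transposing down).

A minor down to C minor is a major sixth; each chord root moves by that interval while the quality stays the same.
Amin: root A down a major sixth → C, giving Cmin.
A6: root A down a major sixth → C, giving C6.
Gmin: root G down a major sixth → Bb, giving Bbmin.
Esus2: root E down a major sixth → G, giving Gsus2.

Cmin C6 Bbmin Gsus2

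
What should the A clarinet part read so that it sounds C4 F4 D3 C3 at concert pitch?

Written C4 sounds as A3 on the A clarinet, so concert pitches are written a minor third up.
C4 → Eb4
F4 → Ab4
D3 → F3
C3 → Eb3

Eb4 Ab4 F3 Eb3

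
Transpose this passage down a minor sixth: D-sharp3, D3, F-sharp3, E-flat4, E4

F##2 F#2 A#2 G3 G#3

D#3 down a minor sixth is F##2.
D3 down a minor sixth is F#2.
F#3: a sixth down reaches A, and 8 semitones makes it A#2.
A minor sixth down from Eb4 gives G3.
A minor sixth down from E4 gives G#3.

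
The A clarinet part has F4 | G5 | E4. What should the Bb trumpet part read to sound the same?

E4 F#5 D#4

First find concert pitch: the A clarinet sounds a minor third below written, so F4 G5 E4 sounds D4 E5 C#4.
Then write for Bb trumpet: it sounds a major second below written, so the part must be a major second above concert.
D4 → E4
E5 → F#5
C#4 → D#4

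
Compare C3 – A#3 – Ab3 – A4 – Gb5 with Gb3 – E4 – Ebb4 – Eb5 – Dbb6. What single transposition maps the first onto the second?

up a diminished fifth

From C3 to Gb3 is 5 letter names — a fifth of some quality.
C3 to Gb3 is 6 semitones, which makes it a diminished fifth; the second version is higher, so the direction is up.
Checking another pair — Gb5 → Dbb6 — gives the same interval.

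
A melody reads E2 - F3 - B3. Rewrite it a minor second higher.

F2 Gb3 C4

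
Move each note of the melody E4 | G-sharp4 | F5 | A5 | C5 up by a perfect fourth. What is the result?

A4 C#5 Bb5 D6 F5

E4 to A4
G#4 to C#5
F5 to Bb5
A5 to D6
C5 to F5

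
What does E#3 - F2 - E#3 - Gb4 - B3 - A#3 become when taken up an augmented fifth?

E#3 up an augmented fifth is B##3.
An augmented fifth up from F2 gives C#3.
E#3: a fifth up reaches B, and 8 semitones makes it B##3.
An augmented fifth up from Gb4 gives D5.
B3 up an augmented fifth is F##4.
A#3: a fifth up reaches E, and 8 semitones makes it E##4.

B##3 C#3 B##3 D5 F##4 E##4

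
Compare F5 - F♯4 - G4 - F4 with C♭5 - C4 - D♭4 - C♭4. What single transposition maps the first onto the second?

down an augmented fourth

From F5 to Cb5 is 4 letter names — a fourth of some quality.
Cb5 to F5 is 6 semitones, which makes it an augmented fourth; the second version is lower, so the direction is down.
Checking another pair — F4 → Cb4 — gives the same interval.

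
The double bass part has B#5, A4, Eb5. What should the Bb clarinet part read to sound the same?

C##5 B3 F4

First find concert pitch: the double bass sounds a perfect octave below written, so B#5 A4 Eb5 sounds B#4 A3 Eb4.
Then write for Bb clarinet: it sounds a major second below written, so the part must be a major second above concert.
B#4 → C##5
A3 → B3
Eb4 → F4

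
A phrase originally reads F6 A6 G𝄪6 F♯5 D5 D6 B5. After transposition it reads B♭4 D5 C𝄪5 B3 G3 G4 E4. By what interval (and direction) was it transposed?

Take the first pair: F6 → Bb4. F to B spans 12 letter names, so the interval is some kind of twelfth.
Bb4 to F6 is 19 semitones, which makes it a perfect twelfth; the second version is lower, so the direction is down.
Checking another pair — B5 → E4 — gives the same interval.

down a perfect twelfth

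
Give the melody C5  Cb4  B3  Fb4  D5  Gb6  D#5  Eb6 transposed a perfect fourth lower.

C5: a fourth down reaches G, and 5 semitones makes it G4.
Cb4 down a perfect fourth is Gb3.
A perfect fourth down from B3 gives F#3.
Fb4: a fourth down reaches C, and 5 semitones makes it Cb4.
D5: a fourth down reaches A, and 5 semitones makes it A4.
Gb6: a fourth down reaches D, and 5 semitones makes it Db6.
A perfect fourth down from D#5 gives A#4.
Eb6: a fourth down reaches B, and 5 semitones makes it Bb5.

G4 Gb3 F#3 Cb4 A4 Db6 A#4 Bb5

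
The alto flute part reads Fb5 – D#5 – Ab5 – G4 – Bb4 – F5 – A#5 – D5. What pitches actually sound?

Written C4 on the alto flute sounds as G3, a perfect fourth lower; apply that shift to every note.
Fb5 to Cb5
D#5 to A#4
Ab5 to Eb5
G4 to D4
Bb4 to F4
F5 to C5
A#5 to E#5
D5 to A4

Cb5 A#4 Eb5 D4 F4 C5 E#5 A4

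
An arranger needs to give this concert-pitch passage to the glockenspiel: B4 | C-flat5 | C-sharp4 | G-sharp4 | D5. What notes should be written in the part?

B2 Cb3 C#2 G#2 D3

Written C4 sounds as C6 on the glockenspiel, so concert pitches are written a perfect fifteenth down.
B4 → B2
Cb5 → Cb3
C#4 → C#2
G#4 → G#2
D5 → D3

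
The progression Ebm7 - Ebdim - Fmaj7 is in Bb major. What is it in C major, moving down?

Fm7 Fdim Gmaj7

Bb major down to C major is a minor seventh; each chord root moves by that interval while the quality stays the same.
Ebm7: root Eb down a minor seventh → F, giving Fm7.
Ebdim: root Eb down a minor seventh → F, giving Fdim.
Fmaj7: root F down a minor seventh → G, giving Gmaj7.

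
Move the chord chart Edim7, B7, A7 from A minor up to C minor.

Gdim7 D7 C7

A minor up to C minor is a minor third; each chord root moves by that interval while the quality stays the same.
Edim7: root E up a minor third → G, giving Gdim7.
B7: root B up a minor third → D, giving D7.
A7: root A up a minor third → C, giving C7.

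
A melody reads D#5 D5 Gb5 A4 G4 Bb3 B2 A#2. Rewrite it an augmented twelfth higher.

D#5 → A##6
D5 → A#6
Gb5 → D7
A4 → E#6
G4 → D#6
Bb3 → F#5
B2 → F##4
A#2 → E##4

A##6 A#6 D7 E#6 D#6 F#5 F##4 E##4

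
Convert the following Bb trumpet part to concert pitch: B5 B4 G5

A5 A4 F5

The Bb trumpet sounds a major second below written, so transpose each written note down a major second.
B5 gives A5
B4 gives A4
G5 gives F5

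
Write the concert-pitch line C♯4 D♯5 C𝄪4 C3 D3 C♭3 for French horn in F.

Written C4 sounds as F3 on the French horn in F, so concert pitches are written a perfect fifth up.
C#4 becomes G#4
D#5 becomes A#5
C##4 becomes G##4
C3 becomes G3
D3 becomes A3
Cb3 becomes Gb3

G#4 A#5 G##4 G3 A3 Gb3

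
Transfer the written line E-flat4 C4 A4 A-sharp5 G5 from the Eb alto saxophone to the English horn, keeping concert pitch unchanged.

Db4 Bb3 G4 G#5 F5

First find concert pitch: the Eb alto saxophone sounds a major sixth below written, so E-flat4 C4 A4 A-sharp5 G5 sounds Gb3 Eb3 C4 C#5 Bb4.
Then write for English horn: it sounds a perfect fifth below written, so the part must be a perfect fifth above concert.
Gb3 → Db4
Eb3 → Bb3
C4 → G4
C#5 → G#5
Bb4 → F5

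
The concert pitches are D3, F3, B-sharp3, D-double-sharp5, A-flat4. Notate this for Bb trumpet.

Written C4 sounds as Bb3 on the Bb trumpet, so concert pitches are written a major second up.
D3 -> E3
F3 -> G3
B#3 -> C##4
D##5 -> E##5
Ab4 -> Bb4

E3 G3 C##4 E##5 Bb4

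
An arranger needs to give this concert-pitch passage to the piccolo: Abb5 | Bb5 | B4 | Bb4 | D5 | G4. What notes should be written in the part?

Abb4 Bb4 B3 Bb3 D4 G3

Written C4 sounds as C5 on the piccolo, so concert pitches are written a perfect octave down.
Abb5 gives Abb4
Bb5 gives Bb4
B4 gives B3
Bb4 gives Bb3
D5 gives D4
G4 gives G3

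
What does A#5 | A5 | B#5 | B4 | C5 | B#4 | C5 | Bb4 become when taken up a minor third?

A#5 up a minor third is C#6.
A5 up a minor third is C6.
B#5 up a minor third is D#6.
A minor third up from B4 gives D5.
C5: a third up reaches E, and 3 semitones makes it Eb5.
B#4: a third up reaches D, and 3 semitones makes it D#5.
C5: a third up reaches E, and 3 semitones makes it Eb5.
A minor third up from Bb4 gives Db5.

C#6 C6 D#6 D5 Eb5 D#5 Eb5 Db5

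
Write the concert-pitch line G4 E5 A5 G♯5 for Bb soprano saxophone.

A4 F#5 B5 A#5

The Bb soprano saxophone sounds a major second below written, so the written part must be a major second above concert — transpose each note up.
G4 becomes A4
E5 becomes F#5
A5 becomes B5
G#5 becomes A#5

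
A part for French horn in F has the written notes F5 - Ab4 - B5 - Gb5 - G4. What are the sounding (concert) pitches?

Bb4 Db4 E5 Cb5 C4

Written C4 on the French horn in F sounds as F3, a perfect fifth lower; apply that shift to every note.
F5 becomes Bb4
Ab4 becomes Db4
B5 becomes E5
Gb5 becomes Cb5
G4 becomes C4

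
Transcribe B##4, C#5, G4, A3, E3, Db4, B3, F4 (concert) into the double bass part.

B##5 C#6 G5 A4 E4 Db5 B4 F5

Written C4 sounds as C3 on the double bass, so concert pitches are written a perfect octave up.
B##4 -> B##5
C#5 -> C#6
G4 -> G5
A3 -> A4
E3 -> E4
Db4 -> Db5
B3 -> B4
F4 -> F5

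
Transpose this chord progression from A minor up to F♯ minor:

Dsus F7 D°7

Bsus D7 B°7

A minor up to F♯ minor is a major sixth; each chord root moves by that interval while the quality stays the same.
Dsus: root D up a major sixth → B, giving Bsus.
F7: root F up a major sixth → D, giving D7.
D°7: root D up a major sixth → B, giving B°7.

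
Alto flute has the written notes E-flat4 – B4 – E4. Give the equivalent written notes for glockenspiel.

Bb1 F#2 B1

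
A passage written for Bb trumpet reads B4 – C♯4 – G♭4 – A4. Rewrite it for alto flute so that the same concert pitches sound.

D5 E4 Bbb4 C5

First find concert pitch: the Bb trumpet sounds a major second below written, so B4 C♯4 G♭4 A4 sounds A4 B3 Fb4 G4.
Then write for alto flute: it sounds a perfect fourth below written, so the part must be a perfect fourth above concert.
A4 → D5
B3 → E4
Fb4 → Bbb4
G4 → C5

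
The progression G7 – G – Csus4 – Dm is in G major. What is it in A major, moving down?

G major down to A major is a minor seventh; each chord root moves by that interval while the quality stays the same.
G7: root G down a minor seventh → A, giving A7.
G: root G down a minor seventh → A, giving A.
Csus4: root C down a minor seventh → D, giving Dsus4.
Dm: root D down a minor seventh → E, giving Em.

A7 A Dsus4 Em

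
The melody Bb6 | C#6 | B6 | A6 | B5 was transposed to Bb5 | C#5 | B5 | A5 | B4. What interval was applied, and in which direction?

From Bb6 to Bb5 is 8 letter names — an octave of some quality.
Bb5 to Bb6 is 12 semitones, which makes it a perfect octave; the second version is lower, so the direction is down.
Checking another pair — B5 → B4 — gives the same interval.

down a perfect octave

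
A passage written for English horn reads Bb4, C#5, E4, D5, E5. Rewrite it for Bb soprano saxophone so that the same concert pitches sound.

F4 G#4 B3 A4 B4

First find concert pitch: the English horn sounds a perfect fifth below written, so Bb4 C#5 E4 D5 E5 sounds Eb4 F#4 A3 G4 A4.
Then write for Bb soprano saxophone: it sounds a major second below written, so the part must be a major second above concert.
Eb4 → F4
F#4 → G#4
A3 → B3
G4 → A4
A4 → B4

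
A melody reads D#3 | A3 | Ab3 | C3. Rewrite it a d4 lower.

D#3 down a diminished fourth is A##2.
A3: a fourth down reaches E, and 4 semitones makes it E#3.
Ab3: a fourth down reaches E, and 4 semitones makes it E3.
C3 down a diminished fourth is G#2.

A##2 E#3 E3 G#2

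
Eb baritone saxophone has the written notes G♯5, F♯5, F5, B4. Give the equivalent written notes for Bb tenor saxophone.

C#5 B4 Bb4 E4

First find concert pitch: the Eb baritone saxophone sounds a major thirteenth below written, so G♯5 F♯5 F5 B4 sounds B3 A3 Ab3 D3.
Then write for Bb tenor saxophone: it sounds a major ninth below written, so the part must be a major ninth above concert.
B3 → C#5
A3 → B4
Ab3 → Bb4
D3 → E4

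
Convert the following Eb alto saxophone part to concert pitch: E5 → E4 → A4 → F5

G4 G3 C4 Ab4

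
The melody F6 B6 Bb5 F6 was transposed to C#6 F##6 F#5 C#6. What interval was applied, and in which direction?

down a diminished fourth

Take the first pair: F6 → C#6. F to C spans 4 letter names, so the interval is some kind of fourth.
C#6 to F6 is 4 semitones, which makes it a diminished fourth; the second version is lower, so the direction is down.
Checking another pair — F6 → C#6 — gives the same interval.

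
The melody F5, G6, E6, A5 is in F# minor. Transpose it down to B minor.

Bb4 C6 A5 D5

From F# down to B is a perfect fifth; apply that to each pitch.
F5 → Bb4
G6 → C6
E6 → A5
A5 → D5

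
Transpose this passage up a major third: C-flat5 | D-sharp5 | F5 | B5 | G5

A major third up from Cb5 gives Eb5.
D#5 up a major third is F##5.
A major third up from F5 gives A5.
B5 up a major third is D#6.
G5 up a major third is B5.

Eb5 F##5 A5 D#6 B5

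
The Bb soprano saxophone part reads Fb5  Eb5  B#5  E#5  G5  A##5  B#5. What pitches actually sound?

Written C4 on the Bb soprano saxophone sounds as Bb3, a major second lower; apply that shift to every note.
Fb5 becomes Ebb5
Eb5 becomes Db5
B#5 becomes A#5
E#5 becomes D#5
G5 becomes F5
A##5 becomes G##5
B#5 becomes A#5

Ebb5 Db5 A#5 D#5 F5 G##5 A#5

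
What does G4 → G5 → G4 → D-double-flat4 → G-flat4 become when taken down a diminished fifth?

C#4 C#5 C#4 Gb3 C4

G4 to C#4
G5 to C#5
G4 to C#4
Dbb4 to Gb3
Gb4 to C4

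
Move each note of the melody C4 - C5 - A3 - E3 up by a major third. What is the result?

E4 E5 C#4 G#3

C4 -> E4
C5 -> E5
A3 -> C#4
E3 -> G#3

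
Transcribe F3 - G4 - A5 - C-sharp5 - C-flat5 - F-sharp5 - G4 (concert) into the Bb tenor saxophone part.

G4 A5 B6 D#6 Db6 G#6 A5

The Bb tenor saxophone sounds a major ninth below written, so the written part must be a major ninth above concert — transpose each note up.
F3 becomes G4
G4 becomes A5
A5 becomes B6
C#5 becomes D#6
Cb5 becomes Db6
F#5 becomes G#6
G4 becomes A5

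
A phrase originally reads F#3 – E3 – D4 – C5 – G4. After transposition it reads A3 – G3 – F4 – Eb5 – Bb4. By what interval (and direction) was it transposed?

up a minor third

From F#3 to A3 is 3 letter names — a third of some quality.
F#3 to A3 is 3 semitones, which makes it a minor third; the second version is higher, so the direction is up.
Checking another pair — G4 → Bb4 — gives the same interval.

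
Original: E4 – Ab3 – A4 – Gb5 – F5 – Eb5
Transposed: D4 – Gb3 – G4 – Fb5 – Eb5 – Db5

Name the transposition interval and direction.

down a major second

Take the first pair: E4 → D4. E to D spans 2 letter names, so the interval is some kind of second.
D4 to E4 is 2 semitones, which makes it a major second; the second version is lower, so the direction is down.
Checking another pair — Eb5 → Db5 — gives the same interval.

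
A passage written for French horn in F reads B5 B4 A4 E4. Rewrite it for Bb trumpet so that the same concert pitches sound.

F#5 F#4 E4 B3

First find concert pitch: the French horn in F sounds a perfect fifth below written, so B5 B4 A4 E4 sounds E5 E4 D4 A3.
Then write for Bb trumpet: it sounds a major second below written, so the part must be a major second above concert.
E5 → F#5
E4 → F#4
D4 → E4
A3 → B3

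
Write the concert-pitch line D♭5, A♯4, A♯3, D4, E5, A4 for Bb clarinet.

Eb5 B#4 B#3 E4 F#5 B4

Written C4 sounds as Bb3 on the Bb clarinet, so concert pitches are written a major second up.
Db5 becomes Eb5
A#4 becomes B#4
A#3 becomes B#3
D4 becomes E4
E5 becomes F#5
A4 becomes B4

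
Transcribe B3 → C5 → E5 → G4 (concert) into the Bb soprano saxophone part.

The Bb soprano saxophone sounds a major second below written, so the written part must be a major second above concert — transpose each note up.
B3 gives C#4
C5 gives D5
E5 gives F#5
G4 gives A4

C#4 D5 F#5 A4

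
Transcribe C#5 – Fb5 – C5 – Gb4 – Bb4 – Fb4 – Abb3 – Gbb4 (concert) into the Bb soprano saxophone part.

The Bb soprano saxophone sounds a major second below written, so the written part must be a major second above concert — transpose each note up.
C#5 becomes D#5
Fb5 becomes Gb5
C5 becomes D5
Gb4 becomes Ab4
Bb4 becomes C5
Fb4 becomes Gb4
Abb3 becomes Bbb3
Gbb4 becomes Abb4

D#5 Gb5 D5 Ab4 C5 Gb4 Bbb3 Abb4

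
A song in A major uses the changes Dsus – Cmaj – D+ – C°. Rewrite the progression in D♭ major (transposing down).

Gbsus Fbmaj Gb+ Fb°

A major down to D♭ major is an augmented fifth; each chord root moves by that interval while the quality stays the same.
Dsus: root D down an augmented fifth → Gb, giving Gbsus.
Cmaj: root C down an augmented fifth → Fb, giving Fbmaj.
D+: root D down an augmented fifth → Gb, giving Gb+.
C°: root C down an augmented fifth → Fb, giving Fb°.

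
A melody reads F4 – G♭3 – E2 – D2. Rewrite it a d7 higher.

F4 -> Ebb5
Gb3 -> Fbb4
E2 -> Db3
D2 -> Cb3

Ebb5 Fbb4 Db3 Cb3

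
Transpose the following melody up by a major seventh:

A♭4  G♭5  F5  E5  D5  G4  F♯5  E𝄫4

A major seventh up from Ab4 gives G5.
A major seventh up from Gb5 gives F6.
F5 up a major seventh is E6.
A major seventh up from E5 gives D#6.
D5 up a major seventh is C#6.
A major seventh up from G4 gives F#5.
F#5: a seventh up reaches E, and 11 semitones makes it E#6.
A major seventh up from Ebb4 gives Db5.

G5 F6 E6 D#6 C#6 F#5 E#6 Db5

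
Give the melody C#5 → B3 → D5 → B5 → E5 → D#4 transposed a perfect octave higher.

C#6 B4 D6 B6 E6 D#5

A perfect octave up from C#5 gives C#6.
B3 up a perfect octave is B4.
A perfect octave up from D5 gives D6.
B5 up a perfect octave is B6.
E5 up a perfect octave is E6.
A perfect octave up from D#4 gives D#5.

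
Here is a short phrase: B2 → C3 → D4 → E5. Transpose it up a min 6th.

B2: a sixth up reaches G, and 8 semitones makes it G3.
C3 up a minor sixth is Ab3.
A minor sixth up from D4 gives Bb4.
A minor sixth up from E5 gives C6.

G3 Ab3 Bb4 C6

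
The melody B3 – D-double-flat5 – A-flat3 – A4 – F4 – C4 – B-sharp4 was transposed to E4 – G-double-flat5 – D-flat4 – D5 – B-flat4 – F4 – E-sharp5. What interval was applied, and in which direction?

up a perfect fourth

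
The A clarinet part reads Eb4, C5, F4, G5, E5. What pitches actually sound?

Written C4 on the A clarinet sounds as A3, a minor third lower; apply that shift to every note.
Eb4 gives C4
C5 gives A4
F4 gives D4
G5 gives E5
E5 gives C#5

C4 A4 D4 E5 C#5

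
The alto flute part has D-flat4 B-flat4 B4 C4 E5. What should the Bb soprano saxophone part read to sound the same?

First find concert pitch: the alto flute sounds a perfect fourth below written, so D-flat4 B-flat4 B4 C4 E5 sounds Ab3 F4 F#4 G3 B4.
Then write for Bb soprano saxophone: it sounds a major second below written, so the part must be a major second above concert.
Ab3 → Bb3
F4 → G4
F#4 → G#4
G3 → A3
B4 → C#5

Bb3 G4 G#4 A3 C#5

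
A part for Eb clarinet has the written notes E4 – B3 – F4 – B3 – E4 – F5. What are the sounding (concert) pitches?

Written C4 on the Eb clarinet sounds as Eb4, a minor third higher; apply that shift to every note.
E4 becomes G4
B3 becomes D4
F4 becomes Ab4
B3 becomes D4
E4 becomes G4
F5 becomes Ab5

G4 D4 Ab4 D4 G4 Ab5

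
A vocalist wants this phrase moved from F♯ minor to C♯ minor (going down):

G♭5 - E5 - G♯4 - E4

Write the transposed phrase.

From F♯ down to C♯ is a perfect fourth; apply that to each pitch.
Gb5 -> Db5
E5 -> B4
G#4 -> D#4
E4 -> B3

Db5 B4 D#4 B3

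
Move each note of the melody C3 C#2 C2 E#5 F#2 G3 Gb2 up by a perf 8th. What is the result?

A perfect octave up from C3 gives C4.
C#2: an octave up reaches C, and 12 semitones makes it C#3.
C2 up a perfect octave is C3.
A perfect octave up from E#5 gives E#6.
F#2: an octave up reaches F, and 12 semitones makes it F#3.
A perfect octave up from G3 gives G4.
Gb2: an octave up reaches G, and 12 semitones makes it Gb3.

C4 C#3 C3 E#6 F#3 G4 Gb3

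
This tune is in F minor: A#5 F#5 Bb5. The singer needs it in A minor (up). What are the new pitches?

C##6 A#5 D6

F minor to A minor up is a major third, so every note moves up by that interval.
A#5 to C##6
F#5 to A#5
Bb5 to D6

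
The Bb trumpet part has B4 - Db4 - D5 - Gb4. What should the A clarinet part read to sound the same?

First find concert pitch: the Bb trumpet sounds a major second below written, so B4 Db4 D5 Gb4 sounds A4 Cb4 C5 Fb4.
Then write for A clarinet: it sounds a minor third below written, so the part must be a minor third above concert.
A4 → C5
Cb4 → Ebb4
C5 → Eb5
Fb4 → Abb4

C5 Ebb4 Eb5 Abb4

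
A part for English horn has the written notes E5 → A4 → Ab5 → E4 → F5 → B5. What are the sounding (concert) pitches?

Written C4 on the English horn sounds as F3, a perfect fifth lower; apply that shift to every note.
E5 becomes A4
A4 becomes D4
Ab5 becomes Db5
E4 becomes A3
F5 becomes Bb4
B5 becomes E5

A4 D4 Db5 A3 Bb4 E5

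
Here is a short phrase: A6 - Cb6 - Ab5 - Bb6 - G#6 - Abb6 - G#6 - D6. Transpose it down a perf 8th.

A perfect octave down from A6 gives A5.
Cb6 down a perfect octave is Cb5.
Ab5: an octave down reaches A, and 12 semitones makes it Ab4.
A perfect octave down from Bb6 gives Bb5.
A perfect octave down from G#6 gives G#5.
A perfect octave down from Abb6 gives Abb5.
A perfect octave down from G#6 gives G#5.
D6 down a perfect octave is D5.

A5 Cb5 Ab4 Bb5 G#5 Abb5 G#5 D5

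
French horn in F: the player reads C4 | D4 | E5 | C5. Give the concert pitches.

F3 G3 A4 F4

Written C4 on the French horn in F sounds as F3, a perfect fifth lower; apply that shift to every note.
C4 → F3
D4 → G3
E5 → A4
C5 → F4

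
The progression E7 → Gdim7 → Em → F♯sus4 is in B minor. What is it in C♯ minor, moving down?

B minor down to C♯ minor is a minor seventh; each chord root moves by that interval while the quality stays the same.
E7: root E down a minor seventh → F#, giving F#7.
Gdim7: root G down a minor seventh → A, giving Adim7.
Em: root E down a minor seventh → F#, giving F#m.
F♯sus4: root F♯ down a minor seventh → G#, giving G#sus4.

F#7 Adim7 F#m G#sus4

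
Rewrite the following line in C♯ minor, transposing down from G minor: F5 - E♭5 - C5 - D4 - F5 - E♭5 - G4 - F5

From G down to C♯ is a diminished fifth; apply that to each pitch.
F5 to B4
Eb5 to A4
C5 to F#4
D4 to G#3
F5 to B4
Eb5 to A4
G4 to C#4
F5 to B4

B4 A4 F#4 G#3 B4 A4 C#4 B4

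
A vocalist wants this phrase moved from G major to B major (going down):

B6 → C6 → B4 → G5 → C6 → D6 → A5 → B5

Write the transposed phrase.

D#6 E5 D#4 B4 E5 F#5 C#5 D#5

From G down to B is a minor sixth; apply that to each pitch.
B6 to D#6
C6 to E5
B4 to D#4
G5 to B4
C6 to E5
D6 to F#5
A5 to C#5
B5 to D#5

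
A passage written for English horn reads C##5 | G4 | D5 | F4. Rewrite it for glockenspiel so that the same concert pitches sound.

F##2 C2 G2 Bb1

First find concert pitch: the English horn sounds a perfect fifth below written, so C##5 G4 D5 F4 sounds F##4 C4 G4 Bb3.
Then write for glockenspiel: it sounds a perfect fifteenth above written, so the part must be a perfect fifteenth below concert.
F##4 → F##2
C4 → C2
G4 → G2
Bb3 → Bb1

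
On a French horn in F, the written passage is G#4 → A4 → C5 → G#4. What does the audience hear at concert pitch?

C#4 D4 F4 C#4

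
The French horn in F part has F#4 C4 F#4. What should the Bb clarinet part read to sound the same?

First find concert pitch: the French horn in F sounds a perfect fifth below written, so F#4 C4 F#4 sounds B3 F3 B3.
Then write for Bb clarinet: it sounds a major second below written, so the part must be a major second above concert.
B3 → C#4
F3 → G3
B3 → C#4

C#4 G3 C#4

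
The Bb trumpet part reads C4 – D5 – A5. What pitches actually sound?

Bb3 C5 G5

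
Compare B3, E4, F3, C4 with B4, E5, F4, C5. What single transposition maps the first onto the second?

Take the first pair: B3 → B4. B to B spans 8 letter names, so the interval is some kind of octave.
B3 to B4 is 12 semitones, which makes it a perfect octave; the second version is higher, so the direction is up.
Checking another pair — C4 → C5 — gives the same interval.

up a perfect octave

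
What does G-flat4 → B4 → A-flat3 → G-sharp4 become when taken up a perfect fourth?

Cb5 E5 Db4 C#5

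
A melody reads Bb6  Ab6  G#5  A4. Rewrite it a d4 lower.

Bb6 -> F#6
Ab6 -> E6
G#5 -> D##5
A4 -> E#4

F#6 E6 D##5 E#4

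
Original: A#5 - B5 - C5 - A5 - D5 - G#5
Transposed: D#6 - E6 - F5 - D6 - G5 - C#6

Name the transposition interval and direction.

up a perfect fourth

Take the first pair: A#5 → D#6. A to D spans 4 letter names, so the interval is some kind of fourth.
A#5 to D#6 is 5 semitones, which makes it a perfect fourth; the second version is higher, so the direction is up.
Checking another pair — G#5 → C#6 — gives the same interval.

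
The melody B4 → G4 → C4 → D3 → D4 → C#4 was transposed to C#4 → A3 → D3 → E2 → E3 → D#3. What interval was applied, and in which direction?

down a minor seventh

From B4 to C#4 is 7 letter names — a seventh of some quality.
C#4 to B4 is 10 semitones, which makes it a minor seventh; the second version is lower, so the direction is down.
Checking another pair — C#4 → D#3 — gives the same interval.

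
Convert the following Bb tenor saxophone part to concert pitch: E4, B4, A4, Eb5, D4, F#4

Written C4 on the Bb tenor saxophone sounds as Bb2, a major ninth lower; apply that shift to every note.
E4 becomes D3
B4 becomes A3
A4 becomes G3
Eb5 becomes Db4
D4 becomes C3
F#4 becomes E3

D3 A3 G3 Db4 C3 E3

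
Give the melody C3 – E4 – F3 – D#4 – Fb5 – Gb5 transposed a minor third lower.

A2 C#4 D3 B#3 Db5 Eb5

C3 -> A2
E4 -> C#4
F3 -> D3
D#4 -> B#3
Fb5 -> Db5
Gb5 -> Eb5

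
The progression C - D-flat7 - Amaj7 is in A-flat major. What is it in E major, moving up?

A-flat major up to E major is an augmented fifth; each chord root moves by that interval while the quality stays the same.
C: root C up an augmented fifth → G#, giving G#.
D-flat7: root D-flat up an augmented fifth → A, giving A7.
Amaj7: root A up an augmented fifth → E#, giving E#maj7.

G# A7 E#maj7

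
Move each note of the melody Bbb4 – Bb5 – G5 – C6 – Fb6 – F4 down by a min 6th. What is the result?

Db4 D5 B4 E5 Ab5 A3

Bbb4 becomes Db4
Bb5 becomes D5
G5 becomes B4
C6 becomes E5
Fb6 becomes Ab5
F4 becomes A3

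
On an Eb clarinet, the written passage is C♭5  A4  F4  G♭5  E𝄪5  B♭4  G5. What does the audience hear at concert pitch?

Written C4 on the Eb clarinet sounds as Eb4, a minor third higher; apply that shift to every note.
Cb5 to Ebb5
A4 to C5
F4 to Ab4
Gb5 to Bbb5
E##5 to G##5
Bb4 to Db5
G5 to Bb5

Ebb5 C5 Ab4 Bbb5 G##5 Db5 Bb5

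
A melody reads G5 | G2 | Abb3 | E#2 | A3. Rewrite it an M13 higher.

E7 E4 Fb5 C##4 F#5

G5 -> E7
G2 -> E4
Abb3 -> Fb5
E#2 -> C##4
A3 -> F#5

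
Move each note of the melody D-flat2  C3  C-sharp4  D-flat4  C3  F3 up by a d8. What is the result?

Db2: an octave up reaches D, and 11 semitones makes it Dbb3.
C3: an octave up reaches C, and 11 semitones makes it Cb4.
C#4 up a diminished octave is C5.
Db4: an octave up reaches D, and 11 semitones makes it Dbb5.
A diminished octave up from C3 gives Cb4.
A diminished octave up from F3 gives Fb4.

Dbb3 Cb4 C5 Dbb5 Cb4 Fb4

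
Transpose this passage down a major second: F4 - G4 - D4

Eb4 F4 C4

F4 → Eb4
G4 → F4
D4 → C4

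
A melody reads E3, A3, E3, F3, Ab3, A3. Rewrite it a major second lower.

D3 G3 D3 Eb3 Gb3 G3

E3 -> D3
A3 -> G3
E3 -> D3
F3 -> Eb3
Ab3 -> Gb3
A3 -> G3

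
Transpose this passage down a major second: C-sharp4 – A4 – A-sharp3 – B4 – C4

C#4 becomes B3
A4 becomes G4
A#3 becomes G#3
B4 becomes A4
C4 becomes Bb3

B3 G4 G#3 A4 Bb3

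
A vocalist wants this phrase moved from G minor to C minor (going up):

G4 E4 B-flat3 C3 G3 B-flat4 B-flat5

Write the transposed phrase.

C5 A4 Eb4 F3 C4 Eb5 Eb6

From G up to C is a perfect fourth; apply that to each pitch.
G4 becomes C5
E4 becomes A4
Bb3 becomes Eb4
C3 becomes F3
G3 becomes C4
Bb4 becomes Eb5
Bb5 becomes Eb6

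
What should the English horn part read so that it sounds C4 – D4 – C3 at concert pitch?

G4 A4 G3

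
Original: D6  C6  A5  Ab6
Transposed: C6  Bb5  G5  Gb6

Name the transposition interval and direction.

down a major second

Take the first pair: D6 → C6. D to C spans 2 letter names, so the interval is some kind of second.
C6 to D6 is 2 semitones, which makes it a major second; the second version is lower, so the direction is down.
Checking another pair — Ab6 → Gb6 — gives the same interval.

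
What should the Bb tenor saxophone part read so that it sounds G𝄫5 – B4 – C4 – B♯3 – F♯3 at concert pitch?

Abb6 C#6 D5 C##5 G#4

The Bb tenor saxophone sounds a major ninth below written, so the written part must be a major ninth above concert — transpose each note up.
Gbb5 gives Abb6
B4 gives C#6
C4 gives D5
B#3 gives C##5
F#3 gives G#4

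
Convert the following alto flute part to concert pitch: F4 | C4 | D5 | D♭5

C4 G3 A4 Ab4

The alto flute sounds a perfect fourth below written, so transpose each written note down a perfect fourth.
F4 becomes C4
C4 becomes G3
D5 becomes A4
Db5 becomes Ab4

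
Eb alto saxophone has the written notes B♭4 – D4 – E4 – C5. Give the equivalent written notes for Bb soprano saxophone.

First find concert pitch: the Eb alto saxophone sounds a major sixth below written, so B♭4 D4 E4 C5 sounds Db4 F3 G3 Eb4.
Then write for Bb soprano saxophone: it sounds a major second below written, so the part must be a major second above concert.
Db4 → Eb4
F3 → G3
G3 → A3
Eb4 → F4

Eb4 G3 A3 F4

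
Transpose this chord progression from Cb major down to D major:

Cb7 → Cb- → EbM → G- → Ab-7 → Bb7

D7 D- F#M A#- B-7 C#7

Cb major down to D major is a diminished seventh; each chord root moves by that interval while the quality stays the same.
Cb7: root Cb down a diminished seventh → D, giving D7.
Cb-: root Cb down a diminished seventh → D, giving D-.
EbM: root Eb down a diminished seventh → F#, giving F#M.
G-: root G down a diminished seventh → A#, giving A#-.
Ab-7: root Ab down a diminished seventh → B, giving B-7.
Bb7: root Bb down a diminished seventh → C#, giving C#7.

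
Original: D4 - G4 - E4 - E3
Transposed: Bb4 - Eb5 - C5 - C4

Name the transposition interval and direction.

From D4 to Bb4 is 6 letter names — a sixth of some quality.
D4 to Bb4 is 8 semitones, which makes it a minor sixth; the second version is higher, so the direction is up.
Checking another pair — E3 → C4 — gives the same interval.

up a minor sixth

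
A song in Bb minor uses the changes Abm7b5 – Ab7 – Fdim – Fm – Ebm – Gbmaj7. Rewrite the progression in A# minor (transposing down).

G#m7b5 G#7 E#dim E#m D#m F#maj7

Bb minor down to A# minor is a diminished second; each chord root moves by that interval while the quality stays the same.
Abm7b5: root Ab down a diminished second → G#, giving G#m7b5.
Ab7: root Ab down a diminished second → G#, giving G#7.
Fdim: root F down a diminished second → E#, giving E#dim.
Fm: root F down a diminished second → E#, giving E#m.
Ebm: root Eb down a diminished second → D#, giving D#m.
Gbmaj7: root Gb down a diminished second → F#, giving F#maj7.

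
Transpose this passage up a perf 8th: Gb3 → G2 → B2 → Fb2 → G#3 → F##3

Gb4 G3 B3 Fb3 G#4 F##4

Gb3 up a perfect octave is Gb4.
G2 up a perfect octave is G3.
B2 up a perfect octave is B3.
Fb2 up a perfect octave is Fb3.
A perfect octave up from G#3 gives G#4.
F##3 up a perfect octave is F##4.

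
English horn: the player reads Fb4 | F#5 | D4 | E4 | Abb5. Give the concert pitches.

The English horn sounds a perfect fifth below written, so transpose each written note down a perfect fifth.
Fb4 to Bbb3
F#5 to B4
D4 to G3
E4 to A3
Abb5 to Dbb5

Bbb3 B4 G3 A3 Dbb5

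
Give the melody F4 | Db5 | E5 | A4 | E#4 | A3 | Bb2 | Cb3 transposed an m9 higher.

Gb5 Ebb6 F6 Bb5 F#5 Bb4 Cb4 Dbb4

F4 -> Gb5
Db5 -> Ebb6
E5 -> F6
A4 -> Bb5
E#4 -> F#5
A3 -> Bb4
Bb2 -> Cb4
Cb3 -> Dbb4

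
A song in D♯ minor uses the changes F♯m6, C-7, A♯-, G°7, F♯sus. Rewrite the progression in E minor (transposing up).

Gm6 Db-7 B- Ab°7 Gsus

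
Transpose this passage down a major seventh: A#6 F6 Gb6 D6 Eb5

B5 Gb5 Abb5 Eb5 Fb4

A#6 to B5
F6 to Gb5
Gb6 to Abb5
D6 to Eb5
Eb5 to Fb4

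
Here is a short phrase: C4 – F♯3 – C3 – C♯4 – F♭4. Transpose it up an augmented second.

D#4 G##3 D#3 D##4 G4

C4 becomes D#4
F#3 becomes G##3
C3 becomes D#3
C#4 becomes D##4
Fb4 becomes G4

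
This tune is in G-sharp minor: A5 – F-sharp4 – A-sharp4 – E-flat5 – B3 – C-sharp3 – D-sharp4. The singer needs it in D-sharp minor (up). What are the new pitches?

E6 C#5 E#5 Bb5 F#4 G#3 A#4

From G-sharp up to D-sharp is a perfect fifth; apply that to each pitch.
A5 -> E6
F#4 -> C#5
A#4 -> E#5
Eb5 -> Bb5
B3 -> F#4
C#3 -> G#3
D#4 -> A#4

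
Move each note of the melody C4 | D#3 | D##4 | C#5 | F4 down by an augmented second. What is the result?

C4 gives Bbb3
D#3 gives C3
D##4 gives C#4
C#5 gives Bb4
F4 gives Ebb4

Bbb3 C3 C#4 Bb4 Ebb4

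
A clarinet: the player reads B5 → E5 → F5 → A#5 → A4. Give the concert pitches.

G#5 C#5 D5 F##5 F#4

The A clarinet sounds a minor third below written, so transpose each written note down a minor third.
B5 -> G#5
E5 -> C#5
F5 -> D5
A#5 -> F##5
A4 -> F#4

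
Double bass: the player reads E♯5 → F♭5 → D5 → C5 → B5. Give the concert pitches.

E#4 Fb4 D4 C4 B4

Written C4 on the double bass sounds as C3, a perfect octave lower; apply that shift to every note.
E#5 -> E#4
Fb5 -> Fb4
D5 -> D4
C5 -> C4
B5 -> B4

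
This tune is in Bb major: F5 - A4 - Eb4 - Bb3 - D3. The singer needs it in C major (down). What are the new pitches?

Bb major to C major down is a minor seventh, so every note moves down by that interval.
F5 gives G4
A4 gives B3
Eb4 gives F3
Bb3 gives C3
D3 gives E2

G4 B3 F3 C3 E2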